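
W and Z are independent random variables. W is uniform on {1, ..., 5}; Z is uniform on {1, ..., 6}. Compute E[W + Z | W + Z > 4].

175/24

P(W + Z > 4) = 4/5.
Summing (W+Z)·P(x,y) over outcomes with W + Z > 4 gives 35/6.
E[W + Z | W + Z > 4] = (35/6) / (4/5) = 175/24.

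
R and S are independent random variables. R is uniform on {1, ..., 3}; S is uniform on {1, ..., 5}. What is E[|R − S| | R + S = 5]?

Outcomes with R + S = 5: (1,4), (2,3), (3,2), each with probability 1/15.
E[|R − S| | R + S = 5] = (3 + 1 + 1) / 3 = 5/3.

5/3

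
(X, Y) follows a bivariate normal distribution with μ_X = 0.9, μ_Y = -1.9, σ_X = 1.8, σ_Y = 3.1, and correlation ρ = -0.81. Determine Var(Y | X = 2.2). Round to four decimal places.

3.3049

The conditional variance in a bivariate normal is σ_Y²(1 − ρ²), independent of x.
Var(Y | X=2.2) = (3.1)²·(1 − (-0.81)²) = 9.61·0.3439 = 3.3049.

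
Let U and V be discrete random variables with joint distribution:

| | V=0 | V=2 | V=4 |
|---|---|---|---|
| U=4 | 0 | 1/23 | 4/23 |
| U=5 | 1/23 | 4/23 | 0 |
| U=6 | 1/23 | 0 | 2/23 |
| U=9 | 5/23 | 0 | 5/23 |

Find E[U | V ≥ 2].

97/16

P(V ≥ 2) = 16/23.
Summing U·P(U=x,V=y) over the conditioning event gives 97/23.
E[U | V ≥ 2] = (97/23) / (16/23) = 97/16.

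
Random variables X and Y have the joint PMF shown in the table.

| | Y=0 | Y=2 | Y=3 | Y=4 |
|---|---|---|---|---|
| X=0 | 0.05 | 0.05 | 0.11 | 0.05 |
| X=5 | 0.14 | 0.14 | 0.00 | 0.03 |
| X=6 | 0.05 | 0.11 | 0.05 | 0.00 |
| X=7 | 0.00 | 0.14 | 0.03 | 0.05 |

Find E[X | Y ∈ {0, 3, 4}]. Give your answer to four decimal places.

3.5893

P(Y ∈ {0, 3, 4}) = 0.56.
Summing X·P(X=x,Y=y) over the conditioning event gives 2.01.
E[X | Y ∈ {0, 3, 4}] = (2.01) / (0.56) = 3.5893.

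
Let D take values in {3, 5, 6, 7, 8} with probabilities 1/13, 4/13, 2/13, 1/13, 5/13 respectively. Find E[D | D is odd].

P(D is odd) = 6/13.
Σ over the event: 3·1/13 + 5·4/13 + 7·1/13 = 30/13.
E[D | D is odd] = (30/13) / (6/13) = 5.

5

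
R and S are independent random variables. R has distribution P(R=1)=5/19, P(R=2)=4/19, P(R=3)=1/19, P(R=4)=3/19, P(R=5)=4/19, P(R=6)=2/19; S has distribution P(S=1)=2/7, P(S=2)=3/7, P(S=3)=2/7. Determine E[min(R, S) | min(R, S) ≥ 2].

P(min(R, S) ≥ 2) = 10/19.
Summing min(R,S)·P(x,y) over outcomes with min(R, S) ≥ 2 gives 160/133.
E[min(R, S) | min(R, S) ≥ 2] = (160/133) / (10/19) = 16/7.

16/7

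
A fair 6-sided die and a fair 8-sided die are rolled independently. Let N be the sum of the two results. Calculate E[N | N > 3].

376/45

P(N > 3) = 15/16.
E[N | N > 3] = (47/6) / (15/16) = 376/45.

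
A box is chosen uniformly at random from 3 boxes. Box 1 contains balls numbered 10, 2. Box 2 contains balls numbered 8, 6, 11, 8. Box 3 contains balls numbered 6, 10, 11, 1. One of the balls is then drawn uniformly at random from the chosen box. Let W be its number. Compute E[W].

E[W | box 1] = (10+2)/2 = 6.
E[W | box 2] = (8+6+11+8)/4 = 33/4.
E[W | box 3] = (6+10+11+1)/4 = 7.
By the law of total expectation,
E[W] = (1/3)·(6) + (1/3)·(33/4) + (1/3)·(7) = 85/12.

85/12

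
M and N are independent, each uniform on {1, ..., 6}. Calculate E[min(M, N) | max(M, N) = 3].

Outcomes with max(M, N) = 3: (1,3), (2,3), (3,1), (3,2), (3,3), each with probability 1/36.
E[min(M, N) | max(M, N) = 3] = (1 + 2 + 1 + 2 + 3) / 5 = 9/5.

9/5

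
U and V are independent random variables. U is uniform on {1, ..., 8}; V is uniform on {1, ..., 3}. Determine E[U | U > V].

P(U > V) = 3/4.
Summing U·P(x,y) over outcomes with U > V gives 49/12.
E[U | U > V] = (49/12) / (3/4) = 49/9.

49/9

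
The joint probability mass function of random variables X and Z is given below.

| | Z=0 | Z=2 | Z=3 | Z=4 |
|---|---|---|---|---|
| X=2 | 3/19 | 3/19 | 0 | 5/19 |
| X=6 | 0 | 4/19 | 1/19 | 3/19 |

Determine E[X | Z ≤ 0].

2

P(Z ≤ 0) = 3/19.
Σ X·P over the event = 2·(3/19) = 6/19.
E[X | Z ≤ 0] = (6/19) / (3/19) = 2.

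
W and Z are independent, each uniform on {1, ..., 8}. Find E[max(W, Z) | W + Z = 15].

8

Outcomes with W + Z = 15: (7,8), (8,7), each with probability 1/64.
E[max(W, Z) | W + Z = 15] = (8 + 8) / 2 = 8.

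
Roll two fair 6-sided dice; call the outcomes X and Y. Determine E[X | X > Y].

14/3

P(X > Y) = 5/12.
Summing X·P(x,y) over outcomes with X > Y gives 35/18.
E[X | X > Y] = (35/18) / (5/12) = 14/3.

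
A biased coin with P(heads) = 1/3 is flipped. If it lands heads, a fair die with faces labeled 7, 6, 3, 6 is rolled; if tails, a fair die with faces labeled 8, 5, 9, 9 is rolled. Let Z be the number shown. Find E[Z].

E[Z | heads] = (7+6+3+6)/4 = 11/2.
E[Z | tails] = (8+5+9+9)/4 = 31/4.
E[Z] = (1/3)·(11/2) + (2/3)·(31/4) = 7.

7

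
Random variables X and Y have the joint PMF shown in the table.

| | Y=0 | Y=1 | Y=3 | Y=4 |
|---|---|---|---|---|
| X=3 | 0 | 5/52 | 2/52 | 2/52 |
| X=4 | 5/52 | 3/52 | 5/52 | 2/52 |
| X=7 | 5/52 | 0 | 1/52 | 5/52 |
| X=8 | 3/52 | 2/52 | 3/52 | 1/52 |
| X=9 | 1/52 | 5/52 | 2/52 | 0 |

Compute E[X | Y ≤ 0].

44/7

P(Y ≤ 0) = 7/26.
Σ X·P over the event = 4·(5/52) + 7·(5/52) + 8·(3/52) + 9·(1/52) = 22/13.
E[X | Y ≤ 0] = (22/13) / (7/26) = 44/7.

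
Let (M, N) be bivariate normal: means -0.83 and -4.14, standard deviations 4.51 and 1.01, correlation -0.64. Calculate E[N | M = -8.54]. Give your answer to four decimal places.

-3.0350

The regression of N on M has slope ρ·σ_N/σ_M and passes through (μ_M, μ_N).
E[N | M=-8.54] = -4.14 + (-0.64)·(1.01/4.51)·(-8.54 − (-0.83)) = -4.14 + (-0.143326)·(-7.71) = -3.0350.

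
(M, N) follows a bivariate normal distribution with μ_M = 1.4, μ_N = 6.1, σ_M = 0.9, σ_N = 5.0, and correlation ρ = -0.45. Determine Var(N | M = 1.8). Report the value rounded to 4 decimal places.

19.9375

Var(N | M=x) = (1 − ρ²)·σ_N².
Var(N | M=1.8) = (5.0)²·(1 − (-0.45)²) = 25·0.7975 = 19.9375.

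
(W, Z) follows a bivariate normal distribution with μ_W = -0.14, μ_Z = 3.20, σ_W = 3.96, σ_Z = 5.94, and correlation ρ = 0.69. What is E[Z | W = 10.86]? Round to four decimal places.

14.5850

E[Z | W=x] = μ_Z + ρ(σ_Z/σ_W)(x − μ_W) for jointly normal variables.
E[Z | W=10.86] = 3.20 + (0.69)·(5.94/3.96)·(10.86 − (-0.14)) = 3.20 + (1.035)·(11) = 14.5850.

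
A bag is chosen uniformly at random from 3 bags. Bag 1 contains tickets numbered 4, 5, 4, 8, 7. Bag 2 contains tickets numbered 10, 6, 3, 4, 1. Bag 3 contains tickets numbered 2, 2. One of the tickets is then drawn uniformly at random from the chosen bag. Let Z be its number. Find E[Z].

62/15

E[Z | bag 1] = (4+5+4+8+7)/5 = 28/5.
E[Z | bag 2] = (10+6+3+4+1)/5 = 24/5.
E[Z | bag 3] = (2+2)/2 = 2.
E[Z] = (1/3)·(28/5) + (1/3)·(24/5) + (1/3)·(2) = 62/15.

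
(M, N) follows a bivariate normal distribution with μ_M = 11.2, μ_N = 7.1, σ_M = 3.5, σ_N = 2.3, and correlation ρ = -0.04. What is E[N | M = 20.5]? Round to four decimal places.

For a bivariate normal, E[N | M=x] = μ_N + ρ·(σ_N/σ_M)·(x − μ_M).
E[N | M=20.5] = 7.1 + (-0.04)·(2.3/3.5)·(20.5 − (11.2)) = 7.1 + (-0.026286)·(9.3) = 6.8555.

6.8555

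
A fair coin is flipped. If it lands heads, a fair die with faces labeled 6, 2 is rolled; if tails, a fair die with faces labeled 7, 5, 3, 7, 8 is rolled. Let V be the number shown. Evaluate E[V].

5

E[V | heads] = (6+2)/2 = 4.
E[V | tails] = (7+5+3+7+8)/5 = 6.
E[V] = (1/2)·(4) + (1/2)·(6) = 5.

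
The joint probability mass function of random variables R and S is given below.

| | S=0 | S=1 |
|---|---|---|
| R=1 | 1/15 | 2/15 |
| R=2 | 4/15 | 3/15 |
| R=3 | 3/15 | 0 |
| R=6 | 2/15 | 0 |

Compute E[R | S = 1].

8/5

P(S = 1) = 1/3.
Σ R·P over the event = 1·(2/15) + 2·(3/15) = 8/15.
E[R | S = 1] = (8/15) / (1/3) = 8/5.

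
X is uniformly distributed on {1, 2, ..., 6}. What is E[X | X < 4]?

Given X < 4, X is equally likely to be any of {1, 2, 3}.
E[X | X < 4] = (1 + 2 + 3) / 3 = 2.

2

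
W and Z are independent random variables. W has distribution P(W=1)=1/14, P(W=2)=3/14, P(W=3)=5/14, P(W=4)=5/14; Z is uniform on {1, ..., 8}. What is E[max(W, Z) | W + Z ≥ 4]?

543/107

P(W + Z ≥ 4) = 107/112.
Summing max(W,Z)·P(x,y) over outcomes with W + Z ≥ 4 gives 543/112.
E[max(W, Z) | W + Z ≥ 4] = (543/112) / (107/112) = 543/107.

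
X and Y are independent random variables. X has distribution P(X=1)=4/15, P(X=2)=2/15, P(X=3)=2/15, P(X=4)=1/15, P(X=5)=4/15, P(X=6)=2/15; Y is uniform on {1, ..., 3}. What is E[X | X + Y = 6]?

P(X + Y = 6) = 7/45.
Summing X·P(x,y) over outcomes with X + Y = 6 gives 2/3.
E[X | X + Y = 6] = (2/3) / (7/45) = 30/7.

30/7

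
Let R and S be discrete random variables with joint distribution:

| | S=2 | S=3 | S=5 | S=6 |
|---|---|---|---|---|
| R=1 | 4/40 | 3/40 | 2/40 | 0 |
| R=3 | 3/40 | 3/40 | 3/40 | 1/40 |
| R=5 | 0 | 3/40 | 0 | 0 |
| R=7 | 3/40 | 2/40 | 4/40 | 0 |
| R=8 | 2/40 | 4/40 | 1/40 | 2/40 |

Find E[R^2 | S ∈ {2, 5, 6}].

P(S ∈ {2, 5, 6}) = 5/8.
Summing R^2·P(R=x,S=y) over the conditioning event gives 183/10.
E[R^2 | S ∈ {2, 5, 6}] = (183/10) / (5/8) = 732/25.

732/25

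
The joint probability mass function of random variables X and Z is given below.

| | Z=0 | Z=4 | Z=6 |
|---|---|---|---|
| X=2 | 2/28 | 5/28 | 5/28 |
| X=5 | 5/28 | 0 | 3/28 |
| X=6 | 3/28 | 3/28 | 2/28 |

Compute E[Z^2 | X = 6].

P(X = 6) = 2/7.
Summing Z^2·P(X=x,Z=y) over the conditioning event gives 30/7.
E[Z^2 | X = 6] = (30/7) / (2/7) = 15.

15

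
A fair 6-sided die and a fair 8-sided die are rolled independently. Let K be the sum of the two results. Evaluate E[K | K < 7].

P(K < 7) = 5/16.
Σ over the event: 2·1/48 + 3·1/24 + 4·1/16 + 5·1/12 + 6·5/48 = 35/24.
E[K | K < 7] = (35/24) / (5/16) = 14/3.

14/3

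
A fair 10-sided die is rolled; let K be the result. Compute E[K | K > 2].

13/2

Given K > 2, K is equally likely to be any of {3, 4, 5, 6, 7, 8, 9, 10}.
E[K | K > 2] = (3 + 4 + 5 + 6 + 7 + 8 + 9 + 10) / 8 = 13/2.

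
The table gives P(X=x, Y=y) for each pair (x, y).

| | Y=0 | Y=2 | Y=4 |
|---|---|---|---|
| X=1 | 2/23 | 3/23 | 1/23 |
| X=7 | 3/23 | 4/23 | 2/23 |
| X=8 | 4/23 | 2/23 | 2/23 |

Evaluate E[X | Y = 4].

P(Y = 4) = 5/23.
Σ X·P over the event = 1·(1/23) + 7·(2/23) + 8·(2/23) = 31/23.
E[X | Y = 4] = (31/23) / (5/23) = 31/5.

31/5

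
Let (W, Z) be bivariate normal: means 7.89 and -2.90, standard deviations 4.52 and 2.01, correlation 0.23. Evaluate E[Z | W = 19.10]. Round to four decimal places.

E[Z | W=x] = μ_Z + ρ(σ_Z/σ_W)(x − μ_W) for jointly normal variables.
E[Z | W=19.10] = -2.90 + (0.23)·(2.01/4.52)·(19.10 − (7.89)) = -2.90 + (0.102279)·(11.21) = -1.7535.

-1.7535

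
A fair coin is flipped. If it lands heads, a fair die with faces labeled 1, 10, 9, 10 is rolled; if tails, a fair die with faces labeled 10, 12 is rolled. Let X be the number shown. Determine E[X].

E[X | heads] = (1+10+9+10)/4 = 15/2.
E[X | tails] = (10+12)/2 = 11.
E[X] = (1/2)·(15/2) + (1/2)·(11) = 37/4.

37/4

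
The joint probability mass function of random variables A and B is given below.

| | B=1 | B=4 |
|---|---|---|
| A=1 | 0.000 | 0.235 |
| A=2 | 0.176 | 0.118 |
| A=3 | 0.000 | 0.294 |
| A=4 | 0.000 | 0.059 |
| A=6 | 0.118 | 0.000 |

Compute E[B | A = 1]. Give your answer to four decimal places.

4.0000

P(A = 1) = 0.235.
Σ B·P over the event = 4·(0.235) = 0.940.
E[B | A = 1] = (0.940) / (0.235) = 4.0000.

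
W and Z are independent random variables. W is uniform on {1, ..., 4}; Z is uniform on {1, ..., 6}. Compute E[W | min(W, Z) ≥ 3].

P(min(W, Z) ≥ 3) = 1/3.
Summing W·P(x,y) over outcomes with min(W, Z) ≥ 3 gives 7/6.
E[W | min(W, Z) ≥ 3] = (7/6) / (1/3) = 7/2.

7/2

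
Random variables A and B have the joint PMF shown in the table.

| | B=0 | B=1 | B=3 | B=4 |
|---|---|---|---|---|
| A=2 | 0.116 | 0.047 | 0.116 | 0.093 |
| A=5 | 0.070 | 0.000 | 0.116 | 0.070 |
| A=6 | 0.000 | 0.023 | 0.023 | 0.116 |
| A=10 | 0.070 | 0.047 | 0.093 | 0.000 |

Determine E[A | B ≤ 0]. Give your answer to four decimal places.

5.0078

P(B ≤ 0) = 0.256.
Σ A·P over the event = 2·(0.116) + 5·(0.070) + 10·(0.070) = 1.282.
E[A | B ≤ 0] = (1.282) / (0.256) = 5.0078.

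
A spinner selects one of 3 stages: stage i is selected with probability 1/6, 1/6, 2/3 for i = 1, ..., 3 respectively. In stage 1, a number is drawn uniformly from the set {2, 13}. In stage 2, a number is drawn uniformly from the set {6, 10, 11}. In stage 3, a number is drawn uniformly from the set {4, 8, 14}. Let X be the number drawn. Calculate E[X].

307/36

E[X | stage 1] = (2+13)/2 = 15/2.
E[X | stage 2] = (6+10+11)/3 = 9.
E[X | stage 3] = (4+8+14)/3 = 26/3.
By the law of total expectation,
E[X] = (1/6)·(15/2) + (1/6)·(9) + (2/3)·(26/3) = 307/36.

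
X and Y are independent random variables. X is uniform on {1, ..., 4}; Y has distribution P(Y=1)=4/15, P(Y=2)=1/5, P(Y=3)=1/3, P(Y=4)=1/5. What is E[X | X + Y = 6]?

P(X + Y = 6) = 11/60.
Summing X·P(x,y) over outcomes with X + Y = 6 gives 11/20.
E[X | X + Y = 6] = (11/20) / (11/60) = 3.

3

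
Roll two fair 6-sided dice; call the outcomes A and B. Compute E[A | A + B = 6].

Outcomes with A + B = 6: (1,5), (2,4), (3,3), (4,2), (5,1), each with probability 1/36.
E[A | A + B = 6] = (1 + 2 + 3 + 4 + 5) / 5 = 3.

3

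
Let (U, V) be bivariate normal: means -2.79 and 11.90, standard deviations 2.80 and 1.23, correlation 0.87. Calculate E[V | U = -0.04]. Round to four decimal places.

For a bivariate normal, E[V | U=x] = μ_V + ρ·(σ_V/σ_U)·(x − μ_U).
E[V | U=-0.04] = 11.90 + (0.87)·(1.23/2.80)·(-0.04 − (-2.79)) = 11.90 + (0.38218)·(2.75) = 12.9510.

12.9510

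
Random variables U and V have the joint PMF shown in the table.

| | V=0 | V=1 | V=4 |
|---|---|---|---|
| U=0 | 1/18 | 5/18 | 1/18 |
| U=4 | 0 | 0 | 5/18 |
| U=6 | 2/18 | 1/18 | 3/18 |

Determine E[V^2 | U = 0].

P(U = 0) = 7/18.
Σ V^2·P over the event = 0·(1/18) + 1·(5/18) + 16·(1/18) = 7/6.
E[V^2 | U = 0] = (7/6) / (7/18) = 3.

3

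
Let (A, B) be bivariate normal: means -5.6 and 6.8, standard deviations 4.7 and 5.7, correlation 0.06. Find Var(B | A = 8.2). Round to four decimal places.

32.3730

For a bivariate normal, Var(B | A=x) = σ_B²(1 − ρ²).
Var(B | A=8.2) = (5.7)²·(1 − (0.06)²) = 32.49·0.9964 = 32.3730.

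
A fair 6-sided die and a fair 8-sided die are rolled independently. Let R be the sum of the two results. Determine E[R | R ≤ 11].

22/3

P(R ≤ 11) = 7/8.
E[R | R ≤ 11] = (77/12) / (7/8) = 22/3.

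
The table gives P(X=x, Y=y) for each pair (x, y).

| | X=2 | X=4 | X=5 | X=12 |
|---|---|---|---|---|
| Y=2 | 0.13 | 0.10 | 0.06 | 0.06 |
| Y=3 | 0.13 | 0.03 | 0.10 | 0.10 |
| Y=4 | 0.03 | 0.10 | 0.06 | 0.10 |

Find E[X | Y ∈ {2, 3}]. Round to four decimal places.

P(Y ∈ {2, 3}) = 0.71.
Summing X·P(X=x,Y=y) over the conditioning event gives 3.76.
E[X | Y ∈ {2, 3}] = (3.76) / (0.71) = 5.2958.

5.2958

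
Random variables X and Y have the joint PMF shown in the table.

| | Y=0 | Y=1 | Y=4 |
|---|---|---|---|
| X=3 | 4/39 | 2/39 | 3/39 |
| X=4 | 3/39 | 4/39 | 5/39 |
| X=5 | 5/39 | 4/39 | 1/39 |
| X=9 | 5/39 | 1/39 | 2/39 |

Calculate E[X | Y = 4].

P(Y = 4) = 11/39.
Σ X·P over the event = 3·(3/39) + 4·(5/39) + 5·(1/39) + 9·(2/39) = 4/3.
E[X | Y = 4] = (4/3) / (11/39) = 52/11.

52/11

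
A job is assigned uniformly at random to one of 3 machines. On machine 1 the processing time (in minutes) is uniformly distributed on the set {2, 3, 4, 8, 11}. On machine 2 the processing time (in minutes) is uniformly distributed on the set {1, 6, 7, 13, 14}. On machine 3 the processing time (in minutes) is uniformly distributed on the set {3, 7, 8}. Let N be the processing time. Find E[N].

33/5

E[N | machine 1] = (2+3+4+8+11)/5 = 28/5.
E[N | machine 2] = (1+6+7+13+14)/5 = 41/5.
E[N | machine 3] = (3+7+8)/3 = 6.
By the law of total expectation,
E[N] = (1/3)·(28/5) + (1/3)·(41/5) + (1/3)·(6) = 33/5.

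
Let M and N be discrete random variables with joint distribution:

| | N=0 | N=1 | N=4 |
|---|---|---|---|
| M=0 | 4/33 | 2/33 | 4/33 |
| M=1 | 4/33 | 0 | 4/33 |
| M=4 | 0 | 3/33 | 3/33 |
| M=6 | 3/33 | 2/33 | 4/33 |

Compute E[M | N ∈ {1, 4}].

32/11

P(N ∈ {1, 4}) = 2/3.
Σ M·P over the event = 0·(2/33) + 0·(4/33) + 1·(4/33) + 4·(3/33) + 4·(3/33) + 6·(2/33) + 6·(4/33) = 64/33.
E[M | N ∈ {1, 4}] = (64/33) / (2/3) = 32/11.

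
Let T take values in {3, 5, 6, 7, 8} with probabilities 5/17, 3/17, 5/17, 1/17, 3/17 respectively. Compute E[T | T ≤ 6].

P(T ≤ 6) = 13/17.
Σ over the event: 3·5/17 + 5·3/17 + 6·5/17 = 60/17.
E[T | T ≤ 6] = (60/17) / (13/17) = 60/13.

60/13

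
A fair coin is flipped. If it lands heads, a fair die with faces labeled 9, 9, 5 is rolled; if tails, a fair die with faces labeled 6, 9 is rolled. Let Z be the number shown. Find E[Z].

E[Z | heads] = (9+9+5)/3 = 23/3.
E[Z | tails] = (6+9)/2 = 15/2.
E[Z] = (1/2)·(23/3) + (1/2)·(15/2) = 91/12.

91/12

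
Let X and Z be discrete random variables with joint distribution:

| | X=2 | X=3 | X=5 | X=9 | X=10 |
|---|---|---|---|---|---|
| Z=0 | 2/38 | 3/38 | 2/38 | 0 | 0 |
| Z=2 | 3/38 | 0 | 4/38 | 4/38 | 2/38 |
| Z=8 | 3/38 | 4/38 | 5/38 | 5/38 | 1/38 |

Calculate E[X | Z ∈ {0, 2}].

P(Z ∈ {0, 2}) = 10/19.
Σ X·P over the event = 2·(2/38) + 2·(3/38) + 3·(3/38) + 5·(2/38) + 5·(4/38) + 9·(4/38) + 10·(2/38) = 105/38.
E[X | Z ∈ {0, 2}] = (105/38) / (10/19) = 21/4.

21/4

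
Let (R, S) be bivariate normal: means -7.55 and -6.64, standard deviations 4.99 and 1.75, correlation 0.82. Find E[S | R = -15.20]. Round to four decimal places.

E[S | R=x] = μ_S + ρ(σ_S/σ_R)(x − μ_R) for jointly normal variables.
E[S | R=-15.20] = -6.64 + (0.82)·(1.75/4.99)·(-15.20 − (-7.55)) = -6.64 + (0.287575)·(-7.65) = -8.8399.

-8.8399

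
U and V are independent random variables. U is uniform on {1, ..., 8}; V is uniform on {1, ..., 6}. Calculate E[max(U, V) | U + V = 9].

37/6

P(U + V = 9) = 1/8.
Summing max(U,V)·P(x,y) over outcomes with U + V = 9 gives 37/48.
E[max(U, V) | U + V = 9] = (37/48) / (1/8) = 37/6.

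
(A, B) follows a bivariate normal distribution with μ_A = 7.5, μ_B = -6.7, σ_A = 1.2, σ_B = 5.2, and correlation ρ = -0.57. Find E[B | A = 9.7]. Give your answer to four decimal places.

-12.1340

For a bivariate normal, E[B | A=x] = μ_B + ρ·(σ_B/σ_A)·(x − μ_A).
E[B | A=9.7] = -6.7 + (-0.57)·(5.2/1.2)·(9.7 − (7.5)) = -6.7 + (-2.47)·(2.2) = -12.1340.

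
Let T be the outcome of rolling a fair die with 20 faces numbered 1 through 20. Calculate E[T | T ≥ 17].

37/2

Given T ≥ 17, T is equally likely to be any of {17, 18, 19, 20}.
E[T | T ≥ 17] = (17 + 18 + 19 + 20) / 4 = 37/2.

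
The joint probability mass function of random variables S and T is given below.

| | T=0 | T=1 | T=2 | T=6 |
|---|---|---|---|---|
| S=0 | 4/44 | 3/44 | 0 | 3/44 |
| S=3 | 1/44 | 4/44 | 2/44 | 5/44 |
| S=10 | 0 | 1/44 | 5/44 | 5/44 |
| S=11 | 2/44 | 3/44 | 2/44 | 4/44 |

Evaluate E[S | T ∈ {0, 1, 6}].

27/5

P(T ∈ {0, 1, 6}) = 35/44.
Summing S·P(S=x,T=y) over the conditioning event gives 189/44.
E[S | T ∈ {0, 1, 6}] = (189/44) / (35/44) = 27/5.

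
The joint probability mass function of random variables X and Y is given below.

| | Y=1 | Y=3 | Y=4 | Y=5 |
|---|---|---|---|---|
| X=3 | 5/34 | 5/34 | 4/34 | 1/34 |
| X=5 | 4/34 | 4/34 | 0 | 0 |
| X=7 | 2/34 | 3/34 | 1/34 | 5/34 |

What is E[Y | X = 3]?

P(X = 3) = 15/34.
Σ Y·P over the event = 1·(5/34) + 3·(5/34) + 4·(4/34) + 5·(1/34) = 41/34.
E[Y | X = 3] = (41/34) / (15/34) = 41/15.

41/15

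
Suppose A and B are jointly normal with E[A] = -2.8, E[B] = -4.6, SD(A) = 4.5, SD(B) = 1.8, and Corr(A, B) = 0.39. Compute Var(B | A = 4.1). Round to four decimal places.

Var(B | A=x) = (1 − ρ²)·σ_B².
Var(B | A=4.1) = (1.8)²·(1 − (0.39)²) = 3.24·0.8479 = 2.7472.

2.7472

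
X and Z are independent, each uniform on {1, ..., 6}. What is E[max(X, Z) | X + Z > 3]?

P(X + Z > 3) = 11/12.
Summing max(X,Z)·P(x,y) over outcomes with X + Z > 3 gives 13/3.
E[max(X, Z) | X + Z > 3] = (13/3) / (11/12) = 52/11.

52/11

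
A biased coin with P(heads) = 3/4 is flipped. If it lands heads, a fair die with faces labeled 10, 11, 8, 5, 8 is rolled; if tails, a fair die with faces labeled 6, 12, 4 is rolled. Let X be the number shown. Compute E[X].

E[X | heads] = (10+11+8+5+8)/5 = 42/5.
E[X | tails] = (6+12+4)/3 = 22/3.
By the law of total expectation,
E[X] = (3/4)·(42/5) + (1/4)·(22/3) = 122/15.

122/15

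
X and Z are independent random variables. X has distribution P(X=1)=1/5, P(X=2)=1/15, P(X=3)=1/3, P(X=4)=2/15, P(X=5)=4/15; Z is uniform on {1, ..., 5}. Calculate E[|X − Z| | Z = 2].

P(Z = 2) = 1/5.
Summing |X−Z|·P(x,y) over outcomes with Z = 2 gives 8/25.
E[|X − Z| | Z = 2] = (8/25) / (1/5) = 8/5.

8/5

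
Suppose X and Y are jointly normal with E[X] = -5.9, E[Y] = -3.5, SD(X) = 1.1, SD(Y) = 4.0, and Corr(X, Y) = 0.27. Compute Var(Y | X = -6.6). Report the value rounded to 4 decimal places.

14.8336

For a bivariate normal, Var(Y | X=x) = σ_Y²(1 − ρ²).
Var(Y | X=-6.6) = (4.0)²·(1 − (0.27)²) = 16·0.9271 = 14.8336.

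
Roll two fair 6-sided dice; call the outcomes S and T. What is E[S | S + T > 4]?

58/15

P(S + T > 4) = 5/6.
Summing S·P(x,y) over outcomes with S + T > 4 gives 29/9.
E[S | S + T > 4] = (29/9) / (5/6) = 58/15.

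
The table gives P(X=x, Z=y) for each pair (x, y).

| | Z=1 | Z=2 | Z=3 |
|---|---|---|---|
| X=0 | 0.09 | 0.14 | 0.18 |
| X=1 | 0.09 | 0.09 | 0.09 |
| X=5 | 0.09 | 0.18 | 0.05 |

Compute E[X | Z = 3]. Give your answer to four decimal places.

1.0625

P(Z = 3) = 0.32.
Σ X·P over the event = 0·(0.18) + 1·(0.09) + 5·(0.05) = 0.34.
E[X | Z = 3] = (0.34) / (0.32) = 1.0625.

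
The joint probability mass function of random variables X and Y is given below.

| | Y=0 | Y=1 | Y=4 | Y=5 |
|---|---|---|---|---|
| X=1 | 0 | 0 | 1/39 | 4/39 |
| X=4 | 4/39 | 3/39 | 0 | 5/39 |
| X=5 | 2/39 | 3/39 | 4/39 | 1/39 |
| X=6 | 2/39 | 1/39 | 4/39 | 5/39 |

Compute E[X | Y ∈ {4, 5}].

13/3

P(Y ∈ {4, 5}) = 8/13.
Summing X·P(X=x,Y=y) over the conditioning event gives 8/3.
E[X | Y ∈ {4, 5}] = (8/3) / (8/13) = 13/3.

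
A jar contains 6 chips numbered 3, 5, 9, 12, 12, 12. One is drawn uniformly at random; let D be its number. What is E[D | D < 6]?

P(D < 6) = 1/3.
Σ over the event: 3·1/6 + 5·1/6 = 4/3.
E[D | D < 6] = (4/3) / (1/3) = 4.

4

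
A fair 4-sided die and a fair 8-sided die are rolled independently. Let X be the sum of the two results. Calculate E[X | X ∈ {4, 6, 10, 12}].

78/11

P(X ∈ {4, 6, 10, 12}) = 11/32.
Σ over the event: 4·3/32 + 6·1/8 + 10·3/32 + 12·1/32 = 39/16.
E[X | X ∈ {4, 6, 10, 12}] = (39/16) / (11/32) = 78/11.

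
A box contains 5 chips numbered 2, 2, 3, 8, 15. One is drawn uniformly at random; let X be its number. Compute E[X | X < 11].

P(X < 11) = 4/5.
Σ over the event: 2·2/5 + 3·1/5 + 8·1/5 = 3.
E[X | X < 11] = (3) / (4/5) = 15/4.

15/4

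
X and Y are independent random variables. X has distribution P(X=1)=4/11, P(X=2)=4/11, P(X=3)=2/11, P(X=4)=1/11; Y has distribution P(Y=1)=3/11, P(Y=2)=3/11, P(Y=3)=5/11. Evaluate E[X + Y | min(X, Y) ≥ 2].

291/56

P(min(X, Y) ≥ 2) = 56/121.
Summing (X+Y)·P(x,y) over outcomes with min(X, Y) ≥ 2 gives 291/121.
E[X + Y | min(X, Y) ≥ 2] = (291/121) / (56/121) = 291/56.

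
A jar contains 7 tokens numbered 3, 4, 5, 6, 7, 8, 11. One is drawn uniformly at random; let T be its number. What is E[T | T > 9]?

11

P(T > 9) = 1/7.
Σ over the event: 11·1/7 = 11/7.
E[T | T > 9] = (11/7) / (1/7) = 11.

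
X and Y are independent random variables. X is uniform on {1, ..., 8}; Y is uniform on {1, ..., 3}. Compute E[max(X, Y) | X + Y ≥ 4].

P(X + Y ≥ 4) = 7/8.
Summing max(X,Y)·P(x,y) over outcomes with X + Y ≥ 4 gives 107/24.
E[max(X, Y) | X + Y ≥ 4] = (107/24) / (7/8) = 107/21.

107/21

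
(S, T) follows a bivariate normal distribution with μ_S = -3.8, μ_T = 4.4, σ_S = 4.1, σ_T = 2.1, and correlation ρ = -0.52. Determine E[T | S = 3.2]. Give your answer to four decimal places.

2.5356

For a bivariate normal, E[T | S=x] = μ_T + ρ·(σ_T/σ_S)·(x − μ_S).
E[T | S=3.2] = 4.4 + (-0.52)·(2.1/4.1)·(3.2 − (-3.8)) = 4.4 + (-0.26634)·(7) = 2.5356.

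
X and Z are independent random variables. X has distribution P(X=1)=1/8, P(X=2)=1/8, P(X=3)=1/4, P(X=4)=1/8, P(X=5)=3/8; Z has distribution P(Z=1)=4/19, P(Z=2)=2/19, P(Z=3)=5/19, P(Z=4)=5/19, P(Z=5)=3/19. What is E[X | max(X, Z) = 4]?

P(max(X, Z) = 4) = 9/38.
Summing X·P(x,y) over outcomes with max(X, Z) = 4 gives 109/152.
E[X | max(X, Z) = 4] = (109/152) / (9/38) = 109/36.

109/36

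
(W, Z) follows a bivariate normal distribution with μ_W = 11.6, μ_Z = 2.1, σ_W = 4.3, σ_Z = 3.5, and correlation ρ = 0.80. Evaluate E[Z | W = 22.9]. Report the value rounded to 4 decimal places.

9.4581

The regression of Z on W has slope ρ·σ_Z/σ_W and passes through (μ_W, μ_Z).
E[Z | W=22.9] = 2.1 + (0.80)·(3.5/4.3)·(22.9 − (11.6)) = 2.1 + (0.65116)·(11.3) = 9.4581.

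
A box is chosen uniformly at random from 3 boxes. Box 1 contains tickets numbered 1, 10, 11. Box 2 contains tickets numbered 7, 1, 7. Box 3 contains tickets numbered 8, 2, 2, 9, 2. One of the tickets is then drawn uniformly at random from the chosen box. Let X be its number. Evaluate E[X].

E[X | box 1] = (1+10+11)/3 = 22/3.
E[X | box 2] = (7+1+7)/3 = 5.
E[X | box 3] = (8+2+2+9+2)/5 = 23/5.
By the law of total expectation,
E[X] = (1/3)·(22/3) + (1/3)·(5) + (1/3)·(23/5) = 254/45.

254/45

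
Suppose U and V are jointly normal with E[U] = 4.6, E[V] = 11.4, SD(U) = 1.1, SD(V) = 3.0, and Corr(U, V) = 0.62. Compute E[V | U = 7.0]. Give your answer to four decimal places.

15.4582

The regression of V on U has slope ρ·σ_V/σ_U and passes through (μ_U, μ_V).
E[V | U=7.0] = 11.4 + (0.62)·(3.0/1.1)·(7.0 − (4.6)) = 11.4 + (1.6909)·(2.4) = 15.4582.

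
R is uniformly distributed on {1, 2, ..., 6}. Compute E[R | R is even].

Given R is even, R is equally likely to be any of {2, 4, 6}.
E[R | R is even] = (2 + 4 + 6) / 3 = 4.

4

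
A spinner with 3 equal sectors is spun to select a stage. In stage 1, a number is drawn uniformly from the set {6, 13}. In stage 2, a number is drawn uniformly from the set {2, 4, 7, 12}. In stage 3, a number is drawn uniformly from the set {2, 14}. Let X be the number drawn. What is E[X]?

E[X | stage 1] = (6+13)/2 = 19/2.
E[X | stage 2] = (2+4+7+12)/4 = 25/4.
E[X | stage 3] = (2+14)/2 = 8.
E[X] = (1/3)·(19/2) + (1/3)·(25/4) + (1/3)·(8) = 95/12.

95/12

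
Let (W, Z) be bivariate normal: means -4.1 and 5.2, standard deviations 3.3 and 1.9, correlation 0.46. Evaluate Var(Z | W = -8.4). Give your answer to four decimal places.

2.8461

The conditional variance in a bivariate normal is σ_Z²(1 − ρ²), independent of x.
Var(Z | W=-8.4) = (1.9)²·(1 − (0.46)²) = 3.61·0.7884 = 2.8461.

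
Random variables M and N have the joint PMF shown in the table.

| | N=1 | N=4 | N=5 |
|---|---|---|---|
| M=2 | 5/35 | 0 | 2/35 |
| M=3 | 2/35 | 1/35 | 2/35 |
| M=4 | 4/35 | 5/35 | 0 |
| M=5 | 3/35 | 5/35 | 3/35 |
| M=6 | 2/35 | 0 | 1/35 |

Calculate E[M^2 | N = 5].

137/8

P(N = 5) = 8/35.
Σ M^2·P over the event = 4·(2/35) + 9·(2/35) + 25·(3/35) + 36·(1/35) = 137/35.
E[M^2 | N = 5] = (137/35) / (8/35) = 137/8.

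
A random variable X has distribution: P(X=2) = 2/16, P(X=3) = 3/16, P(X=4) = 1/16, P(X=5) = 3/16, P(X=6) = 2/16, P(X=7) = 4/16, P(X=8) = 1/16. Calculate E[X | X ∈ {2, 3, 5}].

7/2

P(X ∈ {2, 3, 5}) = 1/2.
Σ over the event: 2·1/8 + 3·3/16 + 5·3/16 = 7/4.
E[X | X ∈ {2, 3, 5}] = (7/4) / (1/2) = 7/2.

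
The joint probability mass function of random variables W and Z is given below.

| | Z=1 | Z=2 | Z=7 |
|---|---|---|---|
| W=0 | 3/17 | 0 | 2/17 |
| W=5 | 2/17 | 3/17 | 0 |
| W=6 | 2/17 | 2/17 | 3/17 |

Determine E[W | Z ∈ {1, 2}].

P(Z ∈ {1, 2}) = 12/17.
Σ W·P over the event = 0·(3/17) + 5·(2/17) + 5·(3/17) + 6·(2/17) + 6·(2/17) = 49/17.
E[W | Z ∈ {1, 2}] = (49/17) / (12/17) = 49/12.

49/12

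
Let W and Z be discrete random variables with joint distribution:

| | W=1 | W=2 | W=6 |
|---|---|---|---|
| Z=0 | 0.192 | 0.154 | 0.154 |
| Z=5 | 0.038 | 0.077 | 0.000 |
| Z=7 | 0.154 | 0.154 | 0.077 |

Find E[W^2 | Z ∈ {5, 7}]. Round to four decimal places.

P(Z ∈ {5, 7}) = 0.500.
Σ W^2·P over the event = 1·(0.038) + 1·(0.154) + 4·(0.077) + 4·(0.154) + 36·(0.077) = 3.888.
E[W^2 | Z ∈ {5, 7}] = (3.888) / (0.500) = 7.7760.

7.7760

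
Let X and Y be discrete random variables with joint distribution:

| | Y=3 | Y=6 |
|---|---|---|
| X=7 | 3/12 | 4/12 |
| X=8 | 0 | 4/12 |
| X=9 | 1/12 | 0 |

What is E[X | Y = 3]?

P(Y = 3) = 1/3.
Σ X·P over the event = 7·(3/12) + 9·(1/12) = 5/2.
E[X | Y = 3] = (5/2) / (1/3) = 15/2.

15/2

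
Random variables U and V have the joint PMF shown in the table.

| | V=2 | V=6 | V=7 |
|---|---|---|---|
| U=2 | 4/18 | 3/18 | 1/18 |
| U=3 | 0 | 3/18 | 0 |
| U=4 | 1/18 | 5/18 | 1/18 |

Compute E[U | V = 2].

P(V = 2) = 5/18.
Σ U·P over the event = 2·(4/18) + 4·(1/18) = 2/3.
E[U | V = 2] = (2/3) / (5/18) = 12/5.

12/5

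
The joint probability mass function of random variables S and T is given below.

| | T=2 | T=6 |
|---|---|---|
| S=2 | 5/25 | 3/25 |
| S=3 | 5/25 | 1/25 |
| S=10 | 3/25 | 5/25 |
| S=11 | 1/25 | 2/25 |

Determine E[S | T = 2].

P(T = 2) = 14/25.
Σ S·P over the event = 2·(5/25) + 3·(5/25) + 10·(3/25) + 11·(1/25) = 66/25.
E[S | T = 2] = (66/25) / (14/25) = 33/7.

33/7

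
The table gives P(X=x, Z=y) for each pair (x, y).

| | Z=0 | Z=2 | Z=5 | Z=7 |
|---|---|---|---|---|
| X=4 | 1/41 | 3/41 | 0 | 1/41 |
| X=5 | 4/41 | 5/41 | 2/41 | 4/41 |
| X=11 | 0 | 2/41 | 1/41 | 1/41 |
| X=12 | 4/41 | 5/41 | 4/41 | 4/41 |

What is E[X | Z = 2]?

119/15

P(Z = 2) = 15/41.
Summing X·P(X=x,Z=y) over the conditioning event gives 119/41.
E[X | Z = 2] = (119/41) / (15/41) = 119/15.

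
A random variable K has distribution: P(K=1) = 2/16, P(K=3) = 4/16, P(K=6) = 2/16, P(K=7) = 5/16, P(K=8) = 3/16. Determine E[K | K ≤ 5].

P(K ≤ 5) = 3/8.
Σ over the event: 1·1/8 + 3·1/4 = 7/8.
E[K | K ≤ 5] = (7/8) / (3/8) = 7/3.

7/3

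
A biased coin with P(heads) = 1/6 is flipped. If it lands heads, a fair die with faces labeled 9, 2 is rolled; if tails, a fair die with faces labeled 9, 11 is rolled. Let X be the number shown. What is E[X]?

E[X | heads] = (9+2)/2 = 11/2.
E[X | tails] = (9+11)/2 = 10.
By the law of total expectation,
E[X] = (1/6)·(11/2) + (5/6)·(10) = 37/4.

37/4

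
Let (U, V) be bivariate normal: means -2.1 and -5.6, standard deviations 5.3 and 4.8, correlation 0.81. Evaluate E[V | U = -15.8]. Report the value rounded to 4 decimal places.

-15.6501

E[V | U=x] = μ_V + ρ(σ_V/σ_U)(x − μ_U) for jointly normal variables.
E[V | U=-15.8] = -5.6 + (0.81)·(4.8/5.3)·(-15.8 − (-2.1)) = -5.6 + (0.733585)·(-13.7) = -15.6501.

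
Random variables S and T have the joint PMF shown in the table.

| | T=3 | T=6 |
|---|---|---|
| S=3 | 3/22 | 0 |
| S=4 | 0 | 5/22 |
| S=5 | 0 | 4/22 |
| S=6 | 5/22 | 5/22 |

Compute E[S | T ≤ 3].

P(T ≤ 3) = 4/11.
Σ S·P over the event = 3·(3/22) + 6·(5/22) = 39/22.
E[S | T ≤ 3] = (39/22) / (4/11) = 39/8.

39/8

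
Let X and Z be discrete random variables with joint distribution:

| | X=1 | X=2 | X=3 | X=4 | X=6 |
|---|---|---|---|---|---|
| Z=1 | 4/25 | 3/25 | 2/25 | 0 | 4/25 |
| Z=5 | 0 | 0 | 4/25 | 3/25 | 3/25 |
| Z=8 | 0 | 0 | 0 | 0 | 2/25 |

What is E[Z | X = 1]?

P(X = 1) = 4/25.
Σ Z·P over the event = 1·(4/25) = 4/25.
E[Z | X = 1] = (4/25) / (4/25) = 1.

1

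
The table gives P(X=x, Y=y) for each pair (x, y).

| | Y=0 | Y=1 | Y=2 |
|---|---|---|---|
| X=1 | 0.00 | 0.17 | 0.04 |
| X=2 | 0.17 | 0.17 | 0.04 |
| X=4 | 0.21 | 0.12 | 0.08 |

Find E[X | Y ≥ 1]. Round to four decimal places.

P(Y ≥ 1) = 0.62.
Σ X·P over the event = 1·(0.17) + 1·(0.04) + 2·(0.17) + 2·(0.04) + 4·(0.12) + 4·(0.08) = 1.43.
E[X | Y ≥ 1] = (1.43) / (0.62) = 2.3065.

2.3065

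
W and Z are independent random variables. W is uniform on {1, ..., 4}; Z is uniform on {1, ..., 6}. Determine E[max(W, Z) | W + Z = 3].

2

P(W + Z = 3) = 1/12.
Summing max(W,Z)·P(x,y) over outcomes with W + Z = 3 gives 1/6.
E[max(W, Z) | W + Z = 3] = (1/6) / (1/12) = 2.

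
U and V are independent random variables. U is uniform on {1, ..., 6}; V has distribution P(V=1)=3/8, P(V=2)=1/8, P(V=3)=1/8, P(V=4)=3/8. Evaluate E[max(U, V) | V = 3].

P(V = 3) = 1/8.
Summing max(U,V)·P(x,y) over outcomes with V = 3 gives 1/2.
E[max(U, V) | V = 3] = (1/2) / (1/8) = 4.

4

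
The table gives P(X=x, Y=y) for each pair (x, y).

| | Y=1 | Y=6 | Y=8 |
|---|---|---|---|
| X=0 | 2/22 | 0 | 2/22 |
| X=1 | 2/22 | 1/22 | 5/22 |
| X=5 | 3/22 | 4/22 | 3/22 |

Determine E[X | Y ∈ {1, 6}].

19/6

P(Y ∈ {1, 6}) = 6/11.
Σ X·P over the event = 0·(2/22) + 1·(2/22) + 1·(1/22) + 5·(3/22) + 5·(4/22) = 19/11.
E[X | Y ∈ {1, 6}] = (19/11) / (6/11) = 19/6.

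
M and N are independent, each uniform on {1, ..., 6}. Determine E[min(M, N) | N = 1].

1

P(N = 1) = 1/6.
Summing min(M,N)·P(x,y) over outcomes with N = 1 gives 1/6.
E[min(M, N) | N = 1] = (1/6) / (1/6) = 1.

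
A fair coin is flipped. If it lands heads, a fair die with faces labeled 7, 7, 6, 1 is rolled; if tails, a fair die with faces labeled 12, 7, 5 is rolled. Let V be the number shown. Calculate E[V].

E[V | heads] = (7+7+6+1)/4 = 21/4.
E[V | tails] = (12+7+5)/3 = 8.
E[V] = (1/2)·(21/4) + (1/2)·(8) = 53/8.

53/8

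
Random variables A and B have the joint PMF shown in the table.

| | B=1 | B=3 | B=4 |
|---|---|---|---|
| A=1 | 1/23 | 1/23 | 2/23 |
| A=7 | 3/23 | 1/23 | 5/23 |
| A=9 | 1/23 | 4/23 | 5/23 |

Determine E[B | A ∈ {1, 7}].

38/13

P(A ∈ {1, 7}) = 13/23.
Σ B·P over the event = 1·(1/23) + 3·(1/23) + 4·(2/23) + 1·(3/23) + 3·(1/23) + 4·(5/23) = 38/23.
E[B | A ∈ {1, 7}] = (38/23) / (13/23) = 38/13.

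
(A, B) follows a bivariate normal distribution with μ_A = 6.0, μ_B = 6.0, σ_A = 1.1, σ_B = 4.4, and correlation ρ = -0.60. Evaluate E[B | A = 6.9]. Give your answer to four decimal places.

3.8400

For a bivariate normal, E[B | A=x] = μ_B + ρ·(σ_B/σ_A)·(x − μ_A).
E[B | A=6.9] = 6.0 + (-0.60)·(4.4/1.1)·(6.9 − (6.0)) = 6.0 + (-2.4)·(0.9) = 3.8400.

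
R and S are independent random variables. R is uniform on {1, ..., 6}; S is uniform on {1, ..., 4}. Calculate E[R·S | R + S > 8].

62/3

Outcomes with R + S > 8: (5,4), (6,3), (6,4), each with probability 1/24.
E[R·S | R + S > 8] = (20 + 18 + 24) / 3 = 62/3.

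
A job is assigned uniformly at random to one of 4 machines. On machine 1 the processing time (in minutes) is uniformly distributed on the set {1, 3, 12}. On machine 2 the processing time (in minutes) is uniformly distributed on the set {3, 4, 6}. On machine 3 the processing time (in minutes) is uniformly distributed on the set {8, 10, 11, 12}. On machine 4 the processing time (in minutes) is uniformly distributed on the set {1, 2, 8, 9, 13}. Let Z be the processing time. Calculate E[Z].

1591/240

E[Z | machine 1] = (1+3+12)/3 = 16/3.
E[Z | machine 2] = (3+4+6)/3 = 13/3.
E[Z | machine 3] = (8+10+11+12)/4 = 41/4.
E[Z | machine 4] = (1+2+8+9+13)/5 = 33/5.
By the law of total expectation,
E[Z] = (1/4)·(16/3) + (1/4)·(13/3) + (1/4)·(41/4) + (1/4)·(33/5) = 1591/240.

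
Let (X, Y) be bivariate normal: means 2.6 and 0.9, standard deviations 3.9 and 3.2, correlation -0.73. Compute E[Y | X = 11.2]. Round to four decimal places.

For a bivariate normal, E[Y | X=x] = μ_Y + ρ·(σ_Y/σ_X)·(x − μ_X).
E[Y | X=11.2] = 0.9 + (-0.73)·(3.2/3.9)·(11.2 − (2.6)) = 0.9 + (-0.598974)·(8.6) = -4.2512.

-4.2512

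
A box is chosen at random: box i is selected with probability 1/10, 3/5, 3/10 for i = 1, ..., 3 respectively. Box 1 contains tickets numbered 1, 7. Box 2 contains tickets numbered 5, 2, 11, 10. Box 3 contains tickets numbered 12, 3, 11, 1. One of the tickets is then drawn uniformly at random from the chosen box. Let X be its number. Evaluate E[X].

E[X | box 1] = (1+7)/2 = 4.
E[X | box 2] = (5+2+11+10)/4 = 7.
E[X | box 3] = (12+3+11+1)/4 = 27/4.
E[X] = (1/10)·(4) + (3/5)·(7) + (3/10)·(27/4) = 53/8.

53/8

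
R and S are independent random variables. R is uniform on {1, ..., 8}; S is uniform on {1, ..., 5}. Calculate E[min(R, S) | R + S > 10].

Outcomes with R + S > 10: (6,5), (7,4), (7,5), (8,3), (8,4), (8,5), each with probability 1/40.
E[min(R, S) | R + S > 10] = (5 + 4 + 5 + 3 + 4 + 5) / 6 = 13/3.

13/3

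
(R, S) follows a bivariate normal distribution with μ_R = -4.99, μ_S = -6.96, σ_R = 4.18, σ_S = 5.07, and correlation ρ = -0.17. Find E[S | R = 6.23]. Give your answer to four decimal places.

E[S | R=x] = μ_S + ρ(σ_S/σ_R)(x − μ_R) for jointly normal variables.
E[S | R=6.23] = -6.96 + (-0.17)·(5.07/4.18)·(6.23 − (-4.99)) = -6.96 + (-0.206196)·(11.22) = -9.2735.

-9.2735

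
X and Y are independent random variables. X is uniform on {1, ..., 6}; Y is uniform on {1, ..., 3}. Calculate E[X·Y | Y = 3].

Outcomes with Y = 3: (1,3), (2,3), (3,3), (4,3), (5,3), (6,3), each with probability 1/18.
E[X·Y | Y = 3] = (3 + 6 + 9 + 12 + 15 + 18) / 6 = 21/2.

21/2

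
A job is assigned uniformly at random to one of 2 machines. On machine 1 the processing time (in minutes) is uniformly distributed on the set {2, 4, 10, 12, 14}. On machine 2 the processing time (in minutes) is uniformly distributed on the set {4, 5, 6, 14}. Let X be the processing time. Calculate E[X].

313/40

E[X | machine 1] = (2+4+10+12+14)/5 = 42/5.
E[X | machine 2] = (4+5+6+14)/4 = 29/4.
E[X] = (1/2)·(42/5) + (1/2)·(29/4) = 313/40.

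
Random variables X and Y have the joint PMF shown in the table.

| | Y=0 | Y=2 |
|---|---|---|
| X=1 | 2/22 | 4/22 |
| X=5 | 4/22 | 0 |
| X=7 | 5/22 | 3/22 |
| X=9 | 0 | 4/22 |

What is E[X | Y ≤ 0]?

57/11

P(Y ≤ 0) = 1/2.
Σ X·P over the event = 1·(2/22) + 5·(4/22) + 7·(5/22) = 57/22.
E[X | Y ≤ 0] = (57/22) / (1/2) = 57/11.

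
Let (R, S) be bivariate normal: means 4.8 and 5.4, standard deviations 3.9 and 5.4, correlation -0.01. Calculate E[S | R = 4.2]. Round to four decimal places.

5.4083

The regression of S on R has slope ρ·σ_S/σ_R and passes through (μ_R, μ_S).
E[S | R=4.2] = 5.4 + (-0.01)·(5.4/3.9)·(4.2 − (4.8)) = 5.4 + (-0.013846)·(-0.6) = 5.4083.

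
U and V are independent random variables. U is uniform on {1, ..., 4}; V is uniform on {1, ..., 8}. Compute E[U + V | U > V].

Outcomes with U > V: (2,1), (3,1), (3,2), (4,1), (4,2), (4,3), each with probability 1/32.
E[U + V | U > V] = (3 + 4 + 5 + 5 + 6 + 7) / 6 = 5.

5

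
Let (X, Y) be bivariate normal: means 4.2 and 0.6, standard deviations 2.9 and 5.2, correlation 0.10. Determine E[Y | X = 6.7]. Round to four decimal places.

1.0483

For a bivariate normal, E[Y | X=x] = μ_Y + ρ·(σ_Y/σ_X)·(x − μ_X).
E[Y | X=6.7] = 0.6 + (0.10)·(5.2/2.9)·(6.7 − (4.2)) = 0.6 + (0.17931)·(2.5) = 1.0483.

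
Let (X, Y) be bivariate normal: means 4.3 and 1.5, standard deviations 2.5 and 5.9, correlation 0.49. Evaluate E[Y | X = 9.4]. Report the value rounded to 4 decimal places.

The regression of Y on X has slope ρ·σ_Y/σ_X and passes through (μ_X, μ_Y).
E[Y | X=9.4] = 1.5 + (0.49)·(5.9/2.5)·(9.4 − (4.3)) = 1.5 + (1.1564)·(5.1) = 7.3976.

7.3976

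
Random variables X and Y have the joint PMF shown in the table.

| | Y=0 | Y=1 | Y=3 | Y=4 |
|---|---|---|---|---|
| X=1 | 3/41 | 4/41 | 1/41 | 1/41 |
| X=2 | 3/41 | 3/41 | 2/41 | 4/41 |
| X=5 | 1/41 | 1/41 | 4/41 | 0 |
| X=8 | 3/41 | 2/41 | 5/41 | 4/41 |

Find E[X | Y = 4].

41/9

P(Y = 4) = 9/41.
Σ X·P over the event = 1·(1/41) + 2·(4/41) + 8·(4/41) = 1.
E[X | Y = 4] = (1) / (9/41) = 41/9.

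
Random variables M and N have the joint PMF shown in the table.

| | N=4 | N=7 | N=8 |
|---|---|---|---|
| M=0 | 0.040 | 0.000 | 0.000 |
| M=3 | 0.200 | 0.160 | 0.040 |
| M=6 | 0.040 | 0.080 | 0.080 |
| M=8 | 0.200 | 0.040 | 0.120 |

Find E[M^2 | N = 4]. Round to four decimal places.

33.4167

P(N = 4) = 0.480.
Σ M^2·P over the event = 0·(0.040) + 9·(0.200) + 36·(0.040) + 64·(0.200) = 16.040.
E[M^2 | N = 4] = (16.040) / (0.480) = 33.4167.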